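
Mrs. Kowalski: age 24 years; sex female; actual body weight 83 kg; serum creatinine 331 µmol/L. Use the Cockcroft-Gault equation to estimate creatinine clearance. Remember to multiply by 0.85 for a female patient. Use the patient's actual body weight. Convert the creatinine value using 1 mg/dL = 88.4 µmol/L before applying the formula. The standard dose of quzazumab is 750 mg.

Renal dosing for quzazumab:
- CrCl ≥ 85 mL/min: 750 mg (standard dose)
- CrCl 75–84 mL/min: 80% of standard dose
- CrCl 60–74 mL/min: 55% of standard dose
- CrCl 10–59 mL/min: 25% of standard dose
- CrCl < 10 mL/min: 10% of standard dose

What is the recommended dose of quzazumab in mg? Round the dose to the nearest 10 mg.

190 mg

SCr = 331 / 88.4 = 3.744 mg/dL
CrCl = (140 − 24) × 83 / (72 × 3.744) × 0.85 = 9628.0 / 269.57 × 0.85 ≈ 30.4 mL/min
CrCl ≈ 30 mL/min → bracket 10–59 mL/min.
25% of 750 mg = 187.5 mg → 190 mg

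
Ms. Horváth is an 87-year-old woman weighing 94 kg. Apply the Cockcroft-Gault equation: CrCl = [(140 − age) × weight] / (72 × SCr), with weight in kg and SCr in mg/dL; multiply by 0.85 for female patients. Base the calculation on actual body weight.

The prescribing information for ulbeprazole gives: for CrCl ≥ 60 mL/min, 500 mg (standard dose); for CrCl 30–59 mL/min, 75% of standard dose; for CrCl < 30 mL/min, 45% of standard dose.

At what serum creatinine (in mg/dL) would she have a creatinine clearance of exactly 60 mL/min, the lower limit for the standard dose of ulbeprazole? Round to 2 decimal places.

0.98 mg/dL

Standard dose requires CrCl ≥ 60 mL/min.
Set (140 − 87) × 94 × 0.85 / (72 × SCr) = 60
SCr = (140 − 87) × 94 × 0.85 / (72 × 60) = 0.980 mg/dL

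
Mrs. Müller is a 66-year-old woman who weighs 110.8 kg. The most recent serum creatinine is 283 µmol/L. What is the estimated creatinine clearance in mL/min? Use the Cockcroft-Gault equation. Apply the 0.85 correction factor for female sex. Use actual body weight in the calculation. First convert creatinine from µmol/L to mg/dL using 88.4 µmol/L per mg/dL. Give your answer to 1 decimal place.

30.2 mL/min

SCr = 283 / 88.4 = 3.201 mg/dL
CrCl = (140 − 66) × 110.8 / (72 × 3.201) × 0.85 = 8199.2 / 230.47 × 0.85 ≈ 30.2 mL/min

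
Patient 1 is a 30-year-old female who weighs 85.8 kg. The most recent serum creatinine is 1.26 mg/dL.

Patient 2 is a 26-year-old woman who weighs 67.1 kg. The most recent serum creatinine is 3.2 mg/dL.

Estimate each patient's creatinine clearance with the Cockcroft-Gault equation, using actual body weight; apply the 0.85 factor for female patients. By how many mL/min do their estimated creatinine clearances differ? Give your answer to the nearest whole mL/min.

60 mL/min

Patient 1: CrCl = (140 − 30) × 85.8 / (72 × 1.26) × 0.85 = 9438.0 / 90.72 × 0.85 ≈ 88.4 mL/min
Patient 2: CrCl = (140 − 26) × 67.1 / (72 × 3.2) × 0.85 = 7649.4 / 230.40 × 0.85 ≈ 28.2 mL/min
|88.4 − 28.2| = 60.2 mL/min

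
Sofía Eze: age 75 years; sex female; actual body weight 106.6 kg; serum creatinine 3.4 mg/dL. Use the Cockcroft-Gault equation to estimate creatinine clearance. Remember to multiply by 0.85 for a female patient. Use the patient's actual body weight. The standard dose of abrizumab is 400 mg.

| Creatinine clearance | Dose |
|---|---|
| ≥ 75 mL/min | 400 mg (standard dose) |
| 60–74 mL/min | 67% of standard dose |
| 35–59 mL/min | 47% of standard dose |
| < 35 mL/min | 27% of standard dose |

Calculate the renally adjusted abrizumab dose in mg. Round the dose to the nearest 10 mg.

CrCl = (140 − 75) × 106.6 / (72 × 3.4) × 0.85 = 6929.0 / 244.80 × 0.85 ≈ 24.1 mL/min
CrCl ≈ 24 mL/min → bracket < 35 mL/min.
27% of 400 mg = 108 mg → 110 mg

110 mg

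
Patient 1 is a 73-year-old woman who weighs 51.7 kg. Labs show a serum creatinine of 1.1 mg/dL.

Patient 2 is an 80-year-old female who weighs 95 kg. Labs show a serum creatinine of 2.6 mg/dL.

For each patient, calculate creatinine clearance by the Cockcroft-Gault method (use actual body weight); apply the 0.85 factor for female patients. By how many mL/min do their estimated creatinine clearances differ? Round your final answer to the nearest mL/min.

11 mL/min

Patient 1: CrCl = (140 − 73) × 51.7 / (72 × 1.1) × 0.85 = 3463.9 / 79.20 × 0.85 ≈ 37.2 mL/min
Patient 2: CrCl = (140 − 80) × 95 / (72 × 2.6) × 0.85 = 5700.0 / 187.20 × 0.85 ≈ 25.9 mL/min
|37.2 − 25.9| = 11.3 mL/min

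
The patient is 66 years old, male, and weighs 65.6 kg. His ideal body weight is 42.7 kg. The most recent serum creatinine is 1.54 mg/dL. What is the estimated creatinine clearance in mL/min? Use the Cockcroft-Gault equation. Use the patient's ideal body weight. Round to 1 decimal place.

CrCl = (140 − 66) × 42.7 / (72 × 1.54) = 3159.8 / 110.88 ≈ 28.5 mL/min

28.5 mL/min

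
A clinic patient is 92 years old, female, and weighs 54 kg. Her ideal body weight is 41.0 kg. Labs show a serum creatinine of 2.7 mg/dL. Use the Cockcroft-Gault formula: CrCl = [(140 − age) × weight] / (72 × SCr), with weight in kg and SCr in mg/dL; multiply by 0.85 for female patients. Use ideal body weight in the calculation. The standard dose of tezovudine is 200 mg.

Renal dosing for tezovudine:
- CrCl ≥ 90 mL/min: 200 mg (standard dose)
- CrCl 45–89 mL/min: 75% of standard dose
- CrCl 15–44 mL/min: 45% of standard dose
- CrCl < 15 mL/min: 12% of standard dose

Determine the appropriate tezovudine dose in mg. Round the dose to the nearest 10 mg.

20 mg

CrCl = (140 − 92) × 41 / (72 × 2.7) × 0.85 = 1968.0 / 194.40 × 0.85 ≈ 8.6 mL/min
CrCl ≈ 9 mL/min → bracket < 15 mL/min.
12% of 200 mg = 24 mg → 20 mg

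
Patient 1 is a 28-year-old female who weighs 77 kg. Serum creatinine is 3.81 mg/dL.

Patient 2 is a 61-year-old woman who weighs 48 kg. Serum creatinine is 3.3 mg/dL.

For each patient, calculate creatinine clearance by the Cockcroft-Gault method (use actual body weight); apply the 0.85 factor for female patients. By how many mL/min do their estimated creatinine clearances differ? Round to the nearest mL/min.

Patient 1: CrCl = (140 − 28) × 77 / (72 × 3.81) × 0.85 = 8624.0 / 274.32 × 0.85 ≈ 26.7 mL/min
Patient 2: CrCl = (140 − 61) × 48 / (72 × 3.3) × 0.85 = 3792.0 / 237.60 × 0.85 ≈ 13.6 mL/min
|26.7 − 13.6| = 13.1 mL/min

13 mL/min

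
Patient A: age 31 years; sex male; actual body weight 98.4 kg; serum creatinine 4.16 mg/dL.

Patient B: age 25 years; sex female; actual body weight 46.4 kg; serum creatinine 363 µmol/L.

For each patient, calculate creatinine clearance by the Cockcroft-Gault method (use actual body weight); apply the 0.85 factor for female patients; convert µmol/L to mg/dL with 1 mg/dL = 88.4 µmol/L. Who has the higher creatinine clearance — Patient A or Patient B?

Patient A

Patient A: CrCl = (140 − 31) × 98.4 / (72 × 4.16) = 10725.6 / 299.52 ≈ 35.8 mL/min
Patient B: SCr = 363 / 88.4 = 4.106 mg/dL
Patient B: CrCl = (140 − 25) × 46.4 / (72 × 4.106) × 0.85 = 5336.0 / 295.63 × 0.85 ≈ 15.3 mL/min
35.8 vs 15.3 mL/min → Patient A is higher.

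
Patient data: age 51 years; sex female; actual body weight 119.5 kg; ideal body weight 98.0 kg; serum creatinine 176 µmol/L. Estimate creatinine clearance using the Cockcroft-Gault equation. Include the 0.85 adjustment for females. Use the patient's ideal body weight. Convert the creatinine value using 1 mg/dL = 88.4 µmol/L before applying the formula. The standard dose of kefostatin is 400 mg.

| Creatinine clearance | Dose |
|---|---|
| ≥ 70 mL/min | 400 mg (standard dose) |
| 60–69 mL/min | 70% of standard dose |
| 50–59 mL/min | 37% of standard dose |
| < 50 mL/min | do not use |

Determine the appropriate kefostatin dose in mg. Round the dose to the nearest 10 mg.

150 mg

SCr = 176 / 88.4 = 1.991 mg/dL
CrCl = (140 − 51) × 98 / (72 × 1.991) × 0.85 = 8722.0 / 143.35 × 0.85 ≈ 51.7 mL/min
CrCl ≈ 52 mL/min → bracket 50–59 mL/min.
37% of 400 mg = 148 mg → 150 mg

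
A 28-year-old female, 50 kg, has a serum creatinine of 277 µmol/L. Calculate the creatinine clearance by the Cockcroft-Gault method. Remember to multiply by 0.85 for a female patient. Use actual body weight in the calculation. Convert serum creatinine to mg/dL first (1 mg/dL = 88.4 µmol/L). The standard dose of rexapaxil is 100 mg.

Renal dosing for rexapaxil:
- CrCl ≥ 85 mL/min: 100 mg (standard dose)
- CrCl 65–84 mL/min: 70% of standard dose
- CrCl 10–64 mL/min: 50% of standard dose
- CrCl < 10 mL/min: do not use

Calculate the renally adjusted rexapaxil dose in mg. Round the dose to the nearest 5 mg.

50 mg

SCr = 277 / 88.4 = 3.133 mg/dL
CrCl = (140 − 28) × 50 / (72 × 3.133) × 0.85 = 5600.0 / 225.58 × 0.85 ≈ 21.1 mL/min
CrCl ≈ 21 mL/min → bracket 10–64 mL/min.
50% of 100 mg = 50 mg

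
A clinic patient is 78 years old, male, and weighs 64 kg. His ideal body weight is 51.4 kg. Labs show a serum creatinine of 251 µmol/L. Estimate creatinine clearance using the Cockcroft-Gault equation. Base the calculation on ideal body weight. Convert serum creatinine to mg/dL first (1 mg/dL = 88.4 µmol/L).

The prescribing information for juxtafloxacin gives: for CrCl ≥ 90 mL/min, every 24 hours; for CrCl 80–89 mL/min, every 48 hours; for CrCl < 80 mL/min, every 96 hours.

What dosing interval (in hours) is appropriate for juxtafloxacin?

SCr = 251 / 88.4 = 2.839 mg/dL
CrCl = (140 − 78) × 51.4 / (72 × 2.839) = 3186.8 / 204.41 ≈ 15.6 mL/min
CrCl ≈ 16 mL/min → bracket < 80 mL/min → every 96 hours.

every 96 hours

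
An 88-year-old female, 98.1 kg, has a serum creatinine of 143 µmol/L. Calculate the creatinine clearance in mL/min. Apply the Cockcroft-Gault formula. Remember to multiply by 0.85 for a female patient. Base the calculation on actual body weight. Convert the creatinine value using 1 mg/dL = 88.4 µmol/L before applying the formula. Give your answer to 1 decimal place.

SCr = 143 / 88.4 = 1.618 mg/dL
CrCl = (140 − 88) × 98.1 / (72 × 1.618) × 0.85 = 5101.2 / 116.50 × 0.85 ≈ 37.2 mL/min

37.2 mL/min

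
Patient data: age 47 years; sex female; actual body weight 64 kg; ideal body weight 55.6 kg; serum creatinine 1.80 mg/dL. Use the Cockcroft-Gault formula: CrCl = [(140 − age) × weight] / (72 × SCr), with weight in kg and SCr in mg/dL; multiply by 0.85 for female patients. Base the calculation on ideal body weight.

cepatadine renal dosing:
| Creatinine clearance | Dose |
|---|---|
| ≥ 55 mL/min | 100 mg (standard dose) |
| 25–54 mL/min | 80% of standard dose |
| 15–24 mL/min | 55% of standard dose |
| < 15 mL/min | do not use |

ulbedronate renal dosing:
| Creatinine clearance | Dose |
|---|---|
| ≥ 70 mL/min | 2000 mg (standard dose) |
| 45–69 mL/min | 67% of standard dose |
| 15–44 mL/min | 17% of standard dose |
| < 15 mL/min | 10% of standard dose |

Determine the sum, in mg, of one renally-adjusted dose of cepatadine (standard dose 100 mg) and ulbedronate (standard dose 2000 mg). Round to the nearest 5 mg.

CrCl = (140 − 47) × 55.6 / (72 × 1.8) × 0.85 = 5170.8 / 129.60 × 0.85 ≈ 33.9 mL/min
CrCl ≈ 34 mL/min.
cepatadine: 25–54 mL/min → 80% of 100 mg = 80 mg.
ulbedronate: 15–44 mL/min → 17% of 2000 mg = 340 mg.
Total = 80 + 340 = 420 mg.

420 mg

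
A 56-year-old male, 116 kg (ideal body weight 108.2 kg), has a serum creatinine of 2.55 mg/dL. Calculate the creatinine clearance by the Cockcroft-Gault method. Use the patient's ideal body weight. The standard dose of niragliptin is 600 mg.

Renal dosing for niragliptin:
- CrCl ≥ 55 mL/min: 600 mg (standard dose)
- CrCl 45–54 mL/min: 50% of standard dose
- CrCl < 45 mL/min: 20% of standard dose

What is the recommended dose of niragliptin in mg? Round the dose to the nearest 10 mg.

CrCl = (140 − 56) × 108.2 / (72 × 2.55) = 9088.8 / 183.60 ≈ 49.5 mL/min
CrCl ≈ 50 mL/min → bracket 45–54 mL/min.
50% of 600 mg = 300 mg

300 mg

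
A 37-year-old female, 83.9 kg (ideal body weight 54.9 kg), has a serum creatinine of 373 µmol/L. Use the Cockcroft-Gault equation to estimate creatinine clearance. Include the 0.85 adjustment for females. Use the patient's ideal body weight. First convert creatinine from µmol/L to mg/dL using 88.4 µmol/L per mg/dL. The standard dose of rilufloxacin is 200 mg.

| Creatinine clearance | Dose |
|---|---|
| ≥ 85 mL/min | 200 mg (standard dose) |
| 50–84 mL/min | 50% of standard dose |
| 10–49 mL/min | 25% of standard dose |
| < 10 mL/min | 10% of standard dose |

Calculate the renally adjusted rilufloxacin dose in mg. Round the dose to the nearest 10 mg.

SCr = 373 / 88.4 = 4.219 mg/dL
CrCl = (140 − 37) × 54.9 / (72 × 4.219) × 0.85 = 5654.7 / 303.77 × 0.85 ≈ 15.8 mL/min
CrCl ≈ 16 mL/min → bracket 10–49 mL/min.
25% of 200 mg = 50 mg

50 mg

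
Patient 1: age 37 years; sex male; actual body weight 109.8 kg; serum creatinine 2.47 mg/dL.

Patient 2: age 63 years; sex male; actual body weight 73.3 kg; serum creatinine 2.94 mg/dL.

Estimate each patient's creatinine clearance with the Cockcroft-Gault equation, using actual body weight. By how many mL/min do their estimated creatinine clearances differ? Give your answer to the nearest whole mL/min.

37 mL/min

Patient 1: CrCl = (140 − 37) × 109.8 / (72 × 2.47) = 11309.4 / 177.84 ≈ 63.6 mL/min
Patient 2: CrCl = (140 − 63) × 73.3 / (72 × 2.94) = 5644.1 / 211.68 ≈ 26.7 mL/min
|63.6 − 26.7| = 36.9 mL/min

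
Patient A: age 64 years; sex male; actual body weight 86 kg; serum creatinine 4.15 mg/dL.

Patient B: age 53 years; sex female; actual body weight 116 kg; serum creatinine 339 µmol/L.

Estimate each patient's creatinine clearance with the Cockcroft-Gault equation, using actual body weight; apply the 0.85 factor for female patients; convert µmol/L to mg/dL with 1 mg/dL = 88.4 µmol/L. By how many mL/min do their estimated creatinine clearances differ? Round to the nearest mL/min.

9 mL/min

Patient A: CrCl = (140 − 64) × 86 / (72 × 4.15) = 6536.0 / 298.80 ≈ 21.9 mL/min
Patient B: SCr = 339 / 88.4 = 3.835 mg/dL
Patient B: CrCl = (140 − 53) × 116 / (72 × 3.835) × 0.85 = 10092.0 / 276.12 × 0.85 ≈ 31.1 mL/min
|21.9 − 31.1| = 9.2 mL/min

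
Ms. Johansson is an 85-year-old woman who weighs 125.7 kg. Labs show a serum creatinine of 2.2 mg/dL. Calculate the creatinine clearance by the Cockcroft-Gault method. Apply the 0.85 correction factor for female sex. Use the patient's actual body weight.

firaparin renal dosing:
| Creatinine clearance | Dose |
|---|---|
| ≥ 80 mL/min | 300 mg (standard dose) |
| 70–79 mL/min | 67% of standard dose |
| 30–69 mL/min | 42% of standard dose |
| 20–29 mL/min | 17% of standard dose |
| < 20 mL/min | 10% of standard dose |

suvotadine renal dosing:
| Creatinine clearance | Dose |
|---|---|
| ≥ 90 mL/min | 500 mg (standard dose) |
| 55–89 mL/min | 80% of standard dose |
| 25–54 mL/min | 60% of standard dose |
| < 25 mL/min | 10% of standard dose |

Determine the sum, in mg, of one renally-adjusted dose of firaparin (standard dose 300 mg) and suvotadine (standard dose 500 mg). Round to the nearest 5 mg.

CrCl = (140 − 85) × 125.7 / (72 × 2.2) × 0.85 = 6913.5 / 158.40 × 0.85 ≈ 37.1 mL/min
CrCl ≈ 37 mL/min.
firaparin: 30–69 mL/min → 42% of 300 mg = 126 mg.
suvotadine: 25–54 mL/min → 60% of 500 mg = 300 mg.
Total = 126 + 300 = 426 mg.

425 mg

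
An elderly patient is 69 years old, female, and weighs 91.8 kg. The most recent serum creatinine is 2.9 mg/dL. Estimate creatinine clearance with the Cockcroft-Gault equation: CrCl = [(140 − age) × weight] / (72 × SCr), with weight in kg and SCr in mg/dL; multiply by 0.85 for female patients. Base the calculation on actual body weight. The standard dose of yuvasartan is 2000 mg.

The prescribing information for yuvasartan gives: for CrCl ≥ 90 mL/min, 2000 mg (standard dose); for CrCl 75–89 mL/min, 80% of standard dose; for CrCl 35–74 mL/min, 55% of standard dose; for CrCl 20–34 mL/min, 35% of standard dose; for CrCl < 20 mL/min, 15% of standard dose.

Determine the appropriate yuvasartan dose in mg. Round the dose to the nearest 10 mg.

700 mg

CrCl = (140 − 69) × 91.8 / (72 × 2.9) × 0.85 = 6517.8 / 208.80 × 0.85 ≈ 26.5 mL/min
CrCl ≈ 27 mL/min → bracket 20–34 mL/min.
35% of 2000 mg = 700 mg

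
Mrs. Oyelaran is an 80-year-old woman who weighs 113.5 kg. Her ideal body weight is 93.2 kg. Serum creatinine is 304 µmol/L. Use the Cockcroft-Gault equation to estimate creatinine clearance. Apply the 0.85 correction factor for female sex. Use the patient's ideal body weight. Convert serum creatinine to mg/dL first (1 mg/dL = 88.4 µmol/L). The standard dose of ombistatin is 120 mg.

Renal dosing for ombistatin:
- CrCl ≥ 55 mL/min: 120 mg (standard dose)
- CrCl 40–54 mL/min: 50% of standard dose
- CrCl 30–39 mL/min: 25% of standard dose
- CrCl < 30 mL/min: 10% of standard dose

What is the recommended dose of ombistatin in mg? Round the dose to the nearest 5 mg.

SCr = 304 / 88.4 = 3.439 mg/dL
CrCl = (140 − 80) × 93.2 / (72 × 3.439) × 0.85 = 5592.0 / 247.61 × 0.85 ≈ 19.2 mL/min
CrCl ≈ 19 mL/min → bracket < 30 mL/min.
10% of 120 mg = 12 mg → 10 mg

10 mg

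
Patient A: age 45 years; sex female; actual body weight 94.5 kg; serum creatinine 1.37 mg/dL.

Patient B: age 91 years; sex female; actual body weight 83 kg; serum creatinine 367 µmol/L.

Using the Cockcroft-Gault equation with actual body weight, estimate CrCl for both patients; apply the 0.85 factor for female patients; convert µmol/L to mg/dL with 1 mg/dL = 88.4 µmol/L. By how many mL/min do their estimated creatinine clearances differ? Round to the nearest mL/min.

Patient A: CrCl = (140 − 45) × 94.5 / (72 × 1.37) × 0.85 = 8977.5 / 98.64 × 0.85 ≈ 77.4 mL/min
Patient B: SCr = 367 / 88.4 = 4.152 mg/dL
Patient B: CrCl = (140 − 91) × 83 / (72 × 4.152) × 0.85 = 4067.0 / 298.94 × 0.85 ≈ 11.6 mL/min
|77.4 − 11.6| = 65.8 mL/min

66 mL/min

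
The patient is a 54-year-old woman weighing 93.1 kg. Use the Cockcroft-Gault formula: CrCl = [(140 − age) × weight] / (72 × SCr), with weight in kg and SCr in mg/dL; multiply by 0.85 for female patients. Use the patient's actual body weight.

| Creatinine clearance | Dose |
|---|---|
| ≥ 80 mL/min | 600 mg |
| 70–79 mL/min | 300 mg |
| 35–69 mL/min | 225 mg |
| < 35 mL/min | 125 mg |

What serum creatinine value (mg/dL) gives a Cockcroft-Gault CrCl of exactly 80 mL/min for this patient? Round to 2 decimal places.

1.18 mg/dL

Standard dose requires CrCl ≥ 80 mL/min.
Set (140 − 54) × 93.1 × 0.85 / (72 × SCr) = 80
SCr = (140 − 54) × 93.1 × 0.85 / (72 × 80) = 1.182 mg/dL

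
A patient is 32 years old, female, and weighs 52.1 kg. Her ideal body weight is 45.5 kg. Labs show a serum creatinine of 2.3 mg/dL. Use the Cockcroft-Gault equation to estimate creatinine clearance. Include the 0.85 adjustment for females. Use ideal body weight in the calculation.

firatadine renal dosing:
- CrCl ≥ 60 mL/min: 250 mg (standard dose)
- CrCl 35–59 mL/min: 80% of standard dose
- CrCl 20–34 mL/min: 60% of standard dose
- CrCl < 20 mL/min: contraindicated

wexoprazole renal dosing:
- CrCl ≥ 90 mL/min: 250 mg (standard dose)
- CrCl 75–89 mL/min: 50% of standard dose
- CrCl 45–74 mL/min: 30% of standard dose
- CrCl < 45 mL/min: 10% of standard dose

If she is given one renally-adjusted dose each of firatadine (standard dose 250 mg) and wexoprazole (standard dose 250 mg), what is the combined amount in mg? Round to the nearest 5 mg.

CrCl = (140 − 32) × 45.5 / (72 × 2.3) × 0.85 = 4914.0 / 165.60 × 0.85 ≈ 25.2 mL/min
CrCl ≈ 25 mL/min.
firatadine: 20–34 mL/min → 60% of 250 mg = 150 mg.
wexoprazole: < 45 mL/min → 10% of 250 mg = 25 mg.
Total = 150 + 25 = 175 mg.

175 mg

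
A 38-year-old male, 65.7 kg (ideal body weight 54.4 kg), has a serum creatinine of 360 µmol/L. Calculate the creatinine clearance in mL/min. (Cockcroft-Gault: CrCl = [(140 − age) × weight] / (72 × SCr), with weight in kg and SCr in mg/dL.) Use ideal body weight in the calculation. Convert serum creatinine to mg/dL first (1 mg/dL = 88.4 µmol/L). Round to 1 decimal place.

18.9 mL/min

SCr = 360 / 88.4 = 4.072 mg/dL
CrCl = (140 − 38) × 54.4 / (72 × 4.072) = 5548.8 / 293.18 ≈ 18.9 mL/min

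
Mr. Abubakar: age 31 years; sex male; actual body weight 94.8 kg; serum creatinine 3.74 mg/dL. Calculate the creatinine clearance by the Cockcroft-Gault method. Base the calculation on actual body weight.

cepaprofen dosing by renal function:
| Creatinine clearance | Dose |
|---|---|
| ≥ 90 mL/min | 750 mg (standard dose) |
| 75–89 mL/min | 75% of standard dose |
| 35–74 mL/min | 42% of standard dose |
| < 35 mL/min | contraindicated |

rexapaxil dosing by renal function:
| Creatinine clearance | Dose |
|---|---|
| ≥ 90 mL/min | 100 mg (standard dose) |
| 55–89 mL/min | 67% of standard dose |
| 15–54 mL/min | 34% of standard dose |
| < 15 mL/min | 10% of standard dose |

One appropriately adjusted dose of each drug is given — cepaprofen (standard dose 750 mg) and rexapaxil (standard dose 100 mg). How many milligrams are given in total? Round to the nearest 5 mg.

350 mg

CrCl = (140 − 31) × 94.8 / (72 × 3.74) = 10333.2 / 269.28 ≈ 38.4 mL/min
CrCl ≈ 38 mL/min.
cepaprofen: 35–74 mL/min → 42% of 750 mg = 315 mg.
rexapaxil: 15–54 mL/min → 34% of 100 mg = 34 mg.
Total = 315 + 34 = 349 mg.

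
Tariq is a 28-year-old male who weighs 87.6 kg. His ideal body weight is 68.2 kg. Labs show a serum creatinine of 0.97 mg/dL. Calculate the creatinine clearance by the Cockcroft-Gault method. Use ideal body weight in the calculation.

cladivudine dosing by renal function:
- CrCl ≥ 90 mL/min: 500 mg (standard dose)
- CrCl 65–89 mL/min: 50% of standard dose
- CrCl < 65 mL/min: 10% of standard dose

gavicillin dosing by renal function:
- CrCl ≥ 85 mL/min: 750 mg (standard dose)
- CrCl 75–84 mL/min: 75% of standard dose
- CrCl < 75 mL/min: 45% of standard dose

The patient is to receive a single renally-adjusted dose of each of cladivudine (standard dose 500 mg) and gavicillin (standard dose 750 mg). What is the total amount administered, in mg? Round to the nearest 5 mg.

1250 mg

CrCl = (140 − 28) × 68.2 / (72 × 0.97) = 7638.4 / 69.84 ≈ 109.4 mL/min
CrCl ≈ 109 mL/min.
cladivudine: ≥ 90 mL/min → 100% of 500 mg = 500 mg.
gavicillin: ≥ 85 mL/min → 100% of 750 mg = 750 mg.
Total = 500 + 750 = 1250 mg.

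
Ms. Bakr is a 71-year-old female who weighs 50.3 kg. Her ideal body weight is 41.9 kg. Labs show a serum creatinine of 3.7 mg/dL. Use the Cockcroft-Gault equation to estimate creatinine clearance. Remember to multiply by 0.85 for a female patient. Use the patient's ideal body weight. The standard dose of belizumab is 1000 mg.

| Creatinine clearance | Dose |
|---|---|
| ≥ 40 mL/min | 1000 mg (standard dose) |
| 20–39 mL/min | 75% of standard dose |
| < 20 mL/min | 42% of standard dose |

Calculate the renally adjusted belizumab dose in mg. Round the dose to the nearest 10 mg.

420 mg

CrCl = (140 − 71) × 41.9 / (72 × 3.7) × 0.85 = 2891.1 / 266.40 × 0.85 ≈ 9.2 mL/min
CrCl ≈ 9 mL/min → bracket < 20 mL/min.
42% of 1000 mg = 420 mg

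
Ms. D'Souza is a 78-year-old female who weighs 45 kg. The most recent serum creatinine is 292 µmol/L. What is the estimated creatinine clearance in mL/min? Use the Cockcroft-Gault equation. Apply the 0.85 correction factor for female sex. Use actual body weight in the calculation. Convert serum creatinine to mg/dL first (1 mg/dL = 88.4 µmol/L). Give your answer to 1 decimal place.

SCr = 292 / 88.4 = 3.303 mg/dL
CrCl = (140 − 78) × 45 / (72 × 3.303) × 0.85 = 2790.0 / 237.82 × 0.85 ≈ 10.0 mL/min

10.0 mL/min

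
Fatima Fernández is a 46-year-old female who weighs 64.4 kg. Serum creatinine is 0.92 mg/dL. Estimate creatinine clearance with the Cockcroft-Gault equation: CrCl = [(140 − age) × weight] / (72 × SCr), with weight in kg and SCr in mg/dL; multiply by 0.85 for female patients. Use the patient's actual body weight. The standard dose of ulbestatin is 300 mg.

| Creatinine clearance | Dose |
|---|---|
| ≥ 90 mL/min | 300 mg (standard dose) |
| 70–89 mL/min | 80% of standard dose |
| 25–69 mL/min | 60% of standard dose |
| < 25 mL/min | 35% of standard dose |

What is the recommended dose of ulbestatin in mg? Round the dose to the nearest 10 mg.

240 mg

CrCl = (140 − 46) × 64.4 / (72 × 0.92) × 0.85 = 6053.6 / 66.24 × 0.85 ≈ 77.7 mL/min
CrCl ≈ 78 mL/min → bracket 70–89 mL/min.
80% of 300 mg = 240 mg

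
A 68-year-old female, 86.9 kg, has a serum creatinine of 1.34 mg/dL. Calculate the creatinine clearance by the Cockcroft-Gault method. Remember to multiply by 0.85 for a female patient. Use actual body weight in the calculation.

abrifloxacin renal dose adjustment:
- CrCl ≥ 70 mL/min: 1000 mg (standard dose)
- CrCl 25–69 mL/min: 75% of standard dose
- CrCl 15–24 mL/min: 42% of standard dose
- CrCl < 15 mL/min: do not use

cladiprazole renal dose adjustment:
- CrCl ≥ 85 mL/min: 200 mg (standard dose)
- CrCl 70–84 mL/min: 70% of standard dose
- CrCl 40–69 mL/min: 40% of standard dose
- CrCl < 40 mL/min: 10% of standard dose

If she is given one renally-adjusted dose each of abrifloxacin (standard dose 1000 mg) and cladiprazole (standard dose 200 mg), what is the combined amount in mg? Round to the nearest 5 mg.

830 mg

CrCl = (140 − 68) × 86.9 / (72 × 1.34) × 0.85 = 6256.8 / 96.48 × 0.85 ≈ 55.1 mL/min
CrCl ≈ 55 mL/min.
abrifloxacin: 25–69 mL/min → 75% of 1000 mg = 750 mg.
cladiprazole: 40–69 mL/min → 40% of 200 mg = 80 mg.
Total = 750 + 80 = 830 mg.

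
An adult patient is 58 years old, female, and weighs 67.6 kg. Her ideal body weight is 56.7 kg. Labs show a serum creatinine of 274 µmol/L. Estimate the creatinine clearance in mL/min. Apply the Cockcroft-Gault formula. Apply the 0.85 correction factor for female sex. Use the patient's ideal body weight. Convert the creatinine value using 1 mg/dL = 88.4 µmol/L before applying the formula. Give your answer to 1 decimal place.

SCr = 274 / 88.4 = 3.1 mg/dL
CrCl = (140 − 58) × 56.7 / (72 × 3.1) × 0.85 = 4649.4 / 223.20 × 0.85 ≈ 17.7 mL/min

17.7 mL/min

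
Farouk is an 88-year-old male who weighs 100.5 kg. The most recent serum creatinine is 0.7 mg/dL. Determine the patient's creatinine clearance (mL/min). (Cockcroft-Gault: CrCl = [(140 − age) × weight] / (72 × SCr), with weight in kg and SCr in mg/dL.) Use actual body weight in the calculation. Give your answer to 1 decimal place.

103.7 mL/min

CrCl = (140 − 88) × 100.5 / (72 × 0.7) = 5226.0 / 50.40 ≈ 103.7 mL/min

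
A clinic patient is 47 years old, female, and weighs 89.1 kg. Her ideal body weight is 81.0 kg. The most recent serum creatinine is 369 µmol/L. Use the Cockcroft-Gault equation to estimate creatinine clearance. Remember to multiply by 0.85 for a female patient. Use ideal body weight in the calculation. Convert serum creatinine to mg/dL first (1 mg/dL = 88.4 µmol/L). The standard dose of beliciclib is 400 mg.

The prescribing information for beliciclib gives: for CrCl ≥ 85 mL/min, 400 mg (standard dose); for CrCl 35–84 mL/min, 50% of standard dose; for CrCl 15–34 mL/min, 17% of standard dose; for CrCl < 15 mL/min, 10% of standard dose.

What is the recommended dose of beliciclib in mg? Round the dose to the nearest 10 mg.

70 mg

SCr = 369 / 88.4 = 4.174 mg/dL
CrCl = (140 − 47) × 81 / (72 × 4.174) × 0.85 = 7533.0 / 300.53 × 0.85 ≈ 21.3 mL/min
CrCl ≈ 21 mL/min → bracket 15–34 mL/min.
17% of 400 mg = 68 mg → 70 mg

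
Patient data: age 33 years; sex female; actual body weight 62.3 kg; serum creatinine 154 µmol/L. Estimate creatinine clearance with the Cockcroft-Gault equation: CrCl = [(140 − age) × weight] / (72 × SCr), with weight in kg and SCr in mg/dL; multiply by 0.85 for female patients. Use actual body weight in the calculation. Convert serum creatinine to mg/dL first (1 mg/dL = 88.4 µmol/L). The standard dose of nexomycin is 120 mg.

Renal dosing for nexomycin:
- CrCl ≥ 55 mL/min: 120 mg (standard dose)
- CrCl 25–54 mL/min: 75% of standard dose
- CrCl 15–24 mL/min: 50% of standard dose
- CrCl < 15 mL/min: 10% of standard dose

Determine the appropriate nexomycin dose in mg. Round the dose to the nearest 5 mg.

90 mg

SCr = 154 / 88.4 = 1.742 mg/dL
CrCl = (140 − 33) × 62.3 / (72 × 1.742) × 0.85 = 6666.1 / 125.42 × 0.85 ≈ 45.2 mL/min
CrCl ≈ 45 mL/min → bracket 25–54 mL/min.
75% of 120 mg = 90 mg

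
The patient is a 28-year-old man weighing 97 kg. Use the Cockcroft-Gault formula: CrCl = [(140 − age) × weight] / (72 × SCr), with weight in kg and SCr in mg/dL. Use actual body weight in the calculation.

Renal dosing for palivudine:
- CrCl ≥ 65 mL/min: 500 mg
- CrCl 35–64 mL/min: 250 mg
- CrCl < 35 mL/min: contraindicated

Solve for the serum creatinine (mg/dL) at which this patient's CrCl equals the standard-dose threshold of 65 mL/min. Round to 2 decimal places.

Standard dose requires CrCl ≥ 65 mL/min.
Set (140 − 28) × 97 / (72 × SCr) = 65
SCr = (140 − 28) × 97 / (72 × 65) = 2.321 mg/dL

2.32 mg/dL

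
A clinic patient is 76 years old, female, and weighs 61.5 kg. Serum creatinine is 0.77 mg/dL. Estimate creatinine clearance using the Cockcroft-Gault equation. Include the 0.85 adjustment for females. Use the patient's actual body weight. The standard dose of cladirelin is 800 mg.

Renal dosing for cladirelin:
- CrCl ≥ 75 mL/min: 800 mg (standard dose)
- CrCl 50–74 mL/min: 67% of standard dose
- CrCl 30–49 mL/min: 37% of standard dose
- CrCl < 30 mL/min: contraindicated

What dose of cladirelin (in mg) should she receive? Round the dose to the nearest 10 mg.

CrCl = (140 − 76) × 61.5 / (72 × 0.77) × 0.85 = 3936.0 / 55.44 × 0.85 ≈ 60.3 mL/min
CrCl ≈ 60 mL/min → bracket 50–74 mL/min.
67% of 800 mg = 536 mg → 540 mg

540 mg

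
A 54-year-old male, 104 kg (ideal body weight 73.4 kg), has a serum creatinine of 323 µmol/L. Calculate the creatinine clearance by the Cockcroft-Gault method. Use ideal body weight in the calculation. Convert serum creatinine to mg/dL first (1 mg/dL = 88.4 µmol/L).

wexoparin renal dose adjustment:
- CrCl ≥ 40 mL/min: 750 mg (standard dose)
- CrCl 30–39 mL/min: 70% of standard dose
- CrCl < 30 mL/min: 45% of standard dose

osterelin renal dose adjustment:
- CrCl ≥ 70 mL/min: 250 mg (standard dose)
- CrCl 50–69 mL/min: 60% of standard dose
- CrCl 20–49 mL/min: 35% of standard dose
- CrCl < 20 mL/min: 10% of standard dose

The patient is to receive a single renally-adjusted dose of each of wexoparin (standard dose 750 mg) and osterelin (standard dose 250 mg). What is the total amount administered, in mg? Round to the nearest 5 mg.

SCr = 323 / 88.4 = 3.654 mg/dL
CrCl = (140 − 54) × 73.4 / (72 × 3.654) = 6312.4 / 263.09 ≈ 24.0 mL/min
CrCl ≈ 24 mL/min.
wexoparin: < 30 mL/min → 45% of 750 mg = 337.5 mg.
osterelin: 20–49 mL/min → 35% of 250 mg = 87.5 mg.
Total = 337.5 + 87.5 = 425 mg.

425 mg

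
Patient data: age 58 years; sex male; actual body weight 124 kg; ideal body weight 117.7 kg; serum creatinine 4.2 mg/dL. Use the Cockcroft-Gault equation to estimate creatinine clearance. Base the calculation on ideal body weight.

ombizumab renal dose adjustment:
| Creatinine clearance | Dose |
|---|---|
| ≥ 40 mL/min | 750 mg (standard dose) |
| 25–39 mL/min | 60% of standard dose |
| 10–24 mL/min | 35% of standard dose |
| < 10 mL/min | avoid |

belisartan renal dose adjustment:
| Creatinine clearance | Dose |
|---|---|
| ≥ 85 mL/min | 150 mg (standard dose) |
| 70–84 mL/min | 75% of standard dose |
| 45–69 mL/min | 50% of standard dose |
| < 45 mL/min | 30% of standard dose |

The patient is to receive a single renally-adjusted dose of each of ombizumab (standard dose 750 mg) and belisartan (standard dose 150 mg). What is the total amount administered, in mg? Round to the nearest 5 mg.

495 mg

CrCl = (140 − 58) × 117.7 / (72 × 4.2) = 9651.4 / 302.40 ≈ 31.9 mL/min
CrCl ≈ 32 mL/min.
ombizumab: 25–39 mL/min → 60% of 750 mg = 450 mg.
belisartan: < 45 mL/min → 30% of 150 mg = 45 mg.
Total = 450 + 45 = 495 mg.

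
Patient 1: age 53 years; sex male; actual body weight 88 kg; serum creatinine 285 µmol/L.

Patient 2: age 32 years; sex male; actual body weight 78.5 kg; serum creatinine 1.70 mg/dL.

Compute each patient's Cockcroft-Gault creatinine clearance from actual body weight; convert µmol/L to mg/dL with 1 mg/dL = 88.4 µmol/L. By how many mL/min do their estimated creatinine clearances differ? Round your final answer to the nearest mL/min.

36 mL/min

Patient 1: SCr = 285 / 88.4 = 3.224 mg/dL
Patient 1: CrCl = (140 − 53) × 88 / (72 × 3.224) = 7656.0 / 232.13 ≈ 33.0 mL/min
Patient 2: CrCl = (140 − 32) × 78.5 / (72 × 1.7) = 8478.0 / 122.40 ≈ 69.3 mL/min
|33.0 − 69.3| = 36.3 mL/min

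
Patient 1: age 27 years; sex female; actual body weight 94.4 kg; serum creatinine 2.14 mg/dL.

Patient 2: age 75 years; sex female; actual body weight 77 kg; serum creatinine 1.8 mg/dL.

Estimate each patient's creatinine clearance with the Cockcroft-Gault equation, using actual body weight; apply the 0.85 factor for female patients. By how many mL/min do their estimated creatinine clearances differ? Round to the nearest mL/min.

Patient 1: CrCl = (140 − 27) × 94.4 / (72 × 2.14) × 0.85 = 10667.2 / 154.08 × 0.85 ≈ 58.8 mL/min
Patient 2: CrCl = (140 − 75) × 77 / (72 × 1.8) × 0.85 = 5005.0 / 129.60 × 0.85 ≈ 32.8 mL/min
|58.8 − 32.8| = 26.0 mL/min

26 mL/min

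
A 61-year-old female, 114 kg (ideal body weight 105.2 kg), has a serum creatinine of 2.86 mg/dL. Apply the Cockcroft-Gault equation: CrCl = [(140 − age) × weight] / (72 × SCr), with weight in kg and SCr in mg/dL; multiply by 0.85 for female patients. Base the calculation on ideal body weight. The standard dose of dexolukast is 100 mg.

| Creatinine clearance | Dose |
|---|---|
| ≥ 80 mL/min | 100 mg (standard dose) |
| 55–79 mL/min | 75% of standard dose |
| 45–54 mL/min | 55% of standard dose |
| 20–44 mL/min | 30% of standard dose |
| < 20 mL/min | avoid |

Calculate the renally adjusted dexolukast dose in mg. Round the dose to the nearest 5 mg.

CrCl = (140 − 61) × 105.2 / (72 × 2.86) × 0.85 = 8310.8 / 205.92 × 0.85 ≈ 34.3 mL/min
CrCl ≈ 34 mL/min → bracket 20–44 mL/min.
30% of 100 mg = 30 mg

30 mg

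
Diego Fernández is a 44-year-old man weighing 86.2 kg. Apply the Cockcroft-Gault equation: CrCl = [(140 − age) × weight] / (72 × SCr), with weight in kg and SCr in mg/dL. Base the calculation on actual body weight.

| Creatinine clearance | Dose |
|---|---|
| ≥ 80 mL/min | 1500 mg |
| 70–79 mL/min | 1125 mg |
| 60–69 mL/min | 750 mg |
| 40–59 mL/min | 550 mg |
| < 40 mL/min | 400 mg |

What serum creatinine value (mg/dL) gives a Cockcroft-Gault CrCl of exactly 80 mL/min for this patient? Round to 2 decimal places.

1.44 mg/dL

Standard dose requires CrCl ≥ 80 mL/min.
Set (140 − 44) × 86.2 / (72 × SCr) = 80
SCr = (140 − 44) × 86.2 / (72 × 80) = 1.437 mg/dL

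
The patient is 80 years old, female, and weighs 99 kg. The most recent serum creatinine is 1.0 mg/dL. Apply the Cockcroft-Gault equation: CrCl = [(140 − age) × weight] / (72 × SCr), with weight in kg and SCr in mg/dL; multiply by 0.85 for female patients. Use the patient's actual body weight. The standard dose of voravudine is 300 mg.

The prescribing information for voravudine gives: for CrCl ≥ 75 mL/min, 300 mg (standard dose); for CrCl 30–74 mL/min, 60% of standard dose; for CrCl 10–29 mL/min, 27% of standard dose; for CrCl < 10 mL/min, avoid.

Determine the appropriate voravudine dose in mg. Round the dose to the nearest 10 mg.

CrCl = (140 − 80) × 99 / (72 × 1) × 0.85 = 5940.0 / 72.00 × 0.85 ≈ 70.1 mL/min
CrCl ≈ 70 mL/min → bracket 30–74 mL/min.
60% of 300 mg = 180 mg

180 mg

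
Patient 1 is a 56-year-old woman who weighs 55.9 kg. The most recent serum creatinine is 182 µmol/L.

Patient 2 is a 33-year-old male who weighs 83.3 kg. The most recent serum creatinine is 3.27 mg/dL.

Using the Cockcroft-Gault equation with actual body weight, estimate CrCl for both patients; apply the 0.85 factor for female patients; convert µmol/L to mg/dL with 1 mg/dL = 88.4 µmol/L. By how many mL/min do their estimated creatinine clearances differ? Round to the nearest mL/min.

Patient 1: SCr = 182 / 88.4 = 2.059 mg/dL
Patient 1: CrCl = (140 − 56) × 55.9 / (72 × 2.059) × 0.85 = 4695.6 / 148.25 × 0.85 ≈ 26.9 mL/min
Patient 2: CrCl = (140 − 33) × 83.3 / (72 × 3.27) = 8913.1 / 235.44 ≈ 37.9 mL/min
|26.9 − 37.9| = 11.0 mL/min

11 mL/min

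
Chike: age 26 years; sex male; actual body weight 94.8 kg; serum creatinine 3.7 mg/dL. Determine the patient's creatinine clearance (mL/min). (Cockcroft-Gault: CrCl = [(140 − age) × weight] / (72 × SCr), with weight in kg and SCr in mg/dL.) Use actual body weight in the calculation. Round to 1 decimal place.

40.6 mL/min

CrCl = (140 − 26) × 94.8 / (72 × 3.7) = 10807.2 / 266.40 ≈ 40.6 mL/min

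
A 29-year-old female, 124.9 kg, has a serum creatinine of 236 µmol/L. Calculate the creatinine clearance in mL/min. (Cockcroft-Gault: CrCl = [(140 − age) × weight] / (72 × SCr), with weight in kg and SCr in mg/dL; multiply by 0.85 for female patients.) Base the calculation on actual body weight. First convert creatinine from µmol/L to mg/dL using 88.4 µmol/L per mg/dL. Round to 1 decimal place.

61.3 mL/min

SCr = 236 / 88.4 = 2.67 mg/dL
CrCl = (140 − 29) × 124.9 / (72 × 2.67) × 0.85 = 13863.9 / 192.24 × 0.85 ≈ 61.3 mL/min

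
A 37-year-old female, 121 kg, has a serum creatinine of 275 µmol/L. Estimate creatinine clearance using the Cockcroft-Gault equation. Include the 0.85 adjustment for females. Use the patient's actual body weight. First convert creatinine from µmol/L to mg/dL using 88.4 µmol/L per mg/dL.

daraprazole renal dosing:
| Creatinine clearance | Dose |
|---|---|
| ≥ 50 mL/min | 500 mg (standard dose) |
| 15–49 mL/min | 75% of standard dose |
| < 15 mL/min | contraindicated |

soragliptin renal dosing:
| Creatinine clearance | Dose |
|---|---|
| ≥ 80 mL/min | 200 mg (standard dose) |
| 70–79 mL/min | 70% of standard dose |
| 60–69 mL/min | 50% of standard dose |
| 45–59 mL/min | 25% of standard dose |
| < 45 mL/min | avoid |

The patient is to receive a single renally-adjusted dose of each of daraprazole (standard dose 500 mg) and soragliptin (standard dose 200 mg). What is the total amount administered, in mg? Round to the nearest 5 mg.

SCr = 275 / 88.4 = 3.111 mg/dL
CrCl = (140 − 37) × 121 / (72 × 3.111) × 0.85 = 12463.0 / 223.99 × 0.85 ≈ 47.3 mL/min
CrCl ≈ 47 mL/min.
daraprazole: 15–49 mL/min → 75% of 500 mg = 375 mg.
soragliptin: 45–59 mL/min → 25% of 200 mg = 50 mg.
Total = 375 + 50 = 425 mg.

425 mg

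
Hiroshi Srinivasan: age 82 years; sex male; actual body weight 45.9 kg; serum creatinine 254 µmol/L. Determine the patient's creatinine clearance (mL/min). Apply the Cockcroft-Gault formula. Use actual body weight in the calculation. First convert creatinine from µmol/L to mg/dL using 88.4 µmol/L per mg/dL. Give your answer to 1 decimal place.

SCr = 254 / 88.4 = 2.873 mg/dL
CrCl = (140 − 82) × 45.9 / (72 × 2.873) = 2662.2 / 206.86 ≈ 12.9 mL/min

12.9 mL/min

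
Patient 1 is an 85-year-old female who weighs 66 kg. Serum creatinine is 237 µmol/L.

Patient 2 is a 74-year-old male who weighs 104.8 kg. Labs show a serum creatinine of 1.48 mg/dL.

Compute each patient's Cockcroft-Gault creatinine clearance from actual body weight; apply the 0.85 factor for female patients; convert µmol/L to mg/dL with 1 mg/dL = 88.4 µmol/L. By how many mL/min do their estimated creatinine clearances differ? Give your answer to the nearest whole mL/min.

Patient 1: SCr = 237 / 88.4 = 2.681 mg/dL
Patient 1: CrCl = (140 − 85) × 66 / (72 × 2.681) × 0.85 = 3630.0 / 193.03 × 0.85 ≈ 16.0 mL/min
Patient 2: CrCl = (140 − 74) × 104.8 / (72 × 1.48) = 6916.8 / 106.56 ≈ 64.9 mL/min
|16.0 − 64.9| = 48.9 mL/min

49 mL/min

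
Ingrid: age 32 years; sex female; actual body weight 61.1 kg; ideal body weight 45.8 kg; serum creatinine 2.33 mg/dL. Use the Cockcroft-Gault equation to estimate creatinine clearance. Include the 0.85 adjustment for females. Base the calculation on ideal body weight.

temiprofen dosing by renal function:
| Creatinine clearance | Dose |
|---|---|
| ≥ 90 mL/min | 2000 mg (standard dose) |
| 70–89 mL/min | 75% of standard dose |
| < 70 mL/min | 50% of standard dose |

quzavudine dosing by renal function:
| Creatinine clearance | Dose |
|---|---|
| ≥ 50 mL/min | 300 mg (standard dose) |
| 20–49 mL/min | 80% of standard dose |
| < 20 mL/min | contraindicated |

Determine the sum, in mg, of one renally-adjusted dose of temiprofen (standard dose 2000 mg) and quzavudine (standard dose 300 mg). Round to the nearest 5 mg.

CrCl = (140 − 32) × 45.8 / (72 × 2.33) × 0.85 = 4946.4 / 167.76 × 0.85 ≈ 25.1 mL/min
CrCl ≈ 25 mL/min.
temiprofen: < 70 mL/min → 50% of 2000 mg = 1000 mg.
quzavudine: 20–49 mL/min → 80% of 300 mg = 240 mg.
Total = 1000 + 240 = 1240 mg.

1240 mg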